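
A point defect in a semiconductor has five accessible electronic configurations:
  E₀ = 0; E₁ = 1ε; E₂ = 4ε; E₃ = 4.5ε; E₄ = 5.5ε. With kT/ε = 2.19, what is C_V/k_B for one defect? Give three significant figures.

0.585

Eᵢ/kT = 0, 0.45662, 1.8265, 2.0548, 2.5114.
Z = Σ e^(−Eᵢ/kT) = e^(−0) + e^(−0.45662) + e^(−1.8265) + e^(−2.0548) + e^(−2.5114) = 1.0000 + 0.63342 + 0.16098 + 0.12812 + 0.081155 = 2.0037.
⟨E⟩ = 1.1480 ε, ⟨E²⟩ = 4.1216 ε².
C_V/k_B = (⟨E²⟩ − ⟨E⟩²)/(kT)² = (4.1216 − 1.3179)/4.7961 = 0.585.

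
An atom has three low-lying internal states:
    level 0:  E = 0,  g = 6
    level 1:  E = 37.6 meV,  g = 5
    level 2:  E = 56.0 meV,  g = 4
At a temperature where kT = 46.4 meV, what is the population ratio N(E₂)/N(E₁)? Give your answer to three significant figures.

0.538

n₂/n₁ = (g₂/g₁) exp[−(E₂−E₁)/kT] = (4/5) × exp(−(18.4 meV)/(46.4 meV)) = (4/5) × exp(-0.39655) = 0.538.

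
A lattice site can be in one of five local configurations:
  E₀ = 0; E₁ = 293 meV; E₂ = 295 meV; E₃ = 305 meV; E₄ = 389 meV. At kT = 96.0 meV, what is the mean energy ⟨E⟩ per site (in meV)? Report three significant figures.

40.8 meV

Eᵢ/kT = 0, 3.0521, 3.0729, 3.1771, 4.0521.
Z = Σ e^(−Eᵢ/kT) = e^(−0) + e^(−3.0521) + e^(−3.0729) + e^(−3.1771) + e^(−4.0521) = 1.0000 + 0.047260 + 0.046287 + 0.041706 + 0.017386 = 1.1526.
⟨E⟩ = Σ Eᵢ e^(−Eᵢ/kT) / Z = (0·1.0000 + 293·0.047260 + 295·0.046287 + 305·0.041706 + 389·0.017386) / 1.1526 = 40.8 meV.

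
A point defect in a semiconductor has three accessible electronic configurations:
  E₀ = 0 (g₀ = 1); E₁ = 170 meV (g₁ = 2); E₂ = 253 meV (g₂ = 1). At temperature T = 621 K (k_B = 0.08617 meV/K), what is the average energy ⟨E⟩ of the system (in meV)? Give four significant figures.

15.03 meV

k_BT = 0.08617 × 621 K = 53.5116 meV.
Eᵢ/kT = 0, 3.17688, 4.72795.
Z = Σ gᵢe^(−Eᵢ/kT) = 1·e^(−0) + 2·e^(−3.17688) + 1·e^(−4.72795) = 1.00000 + 0.0834312 + 0.00884458 = 1.09228.
⟨E⟩ = Σ Eᵢ gᵢe^(−Eᵢ/kT) / Z = (0·1.00000 + 170·0.0834312 + 253·0.00884458) / 1.09228 = 15.03 meV.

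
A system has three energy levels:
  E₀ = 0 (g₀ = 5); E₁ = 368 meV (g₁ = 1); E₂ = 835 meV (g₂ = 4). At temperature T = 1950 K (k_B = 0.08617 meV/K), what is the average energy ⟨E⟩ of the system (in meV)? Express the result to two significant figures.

13 meV

k_BT = 0.08617 × 1950 K = 168.0 meV.
Eᵢ/kT = 0, 2.190, 4.970.
Z = Σ gᵢe^(−Eᵢ/kT) = 5·e^(−0) + 1·e^(−2.190) + 4·e^(−4.970) = 5.000 + 0.1119 + 0.02777 = 5.140.
⟨E⟩ = Σ Eᵢ gᵢe^(−Eᵢ/kT) / Z = (0·5.000 + 368·0.1119 + 835·0.02777) / 5.140 = 13 meV.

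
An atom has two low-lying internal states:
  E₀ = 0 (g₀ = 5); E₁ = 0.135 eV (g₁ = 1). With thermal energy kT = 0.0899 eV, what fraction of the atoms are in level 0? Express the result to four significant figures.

0.9573

Eᵢ/kT = 0, 1.50167.
Z = Σ gᵢe^(−Eᵢ/kT) = 5·e^(−0) + 1·e^(−1.50167) = 5.00000 + 0.222758 = 5.22276.
P₀ = g₀ e^(−E₀/kT) / Z = 5.00000/5.22276 = 0.9573.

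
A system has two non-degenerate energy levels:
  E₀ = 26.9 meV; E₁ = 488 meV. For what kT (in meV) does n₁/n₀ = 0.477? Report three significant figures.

n₁/n₀ = exp[−(E₁−E₀)/kT] = 0.477.
⇒ (E₁−E₀)/kT = ln(1/0.477) = ln(2.0964) = 0.74022.
kT = 461.1 meV / 0.74022 = 623 meV.

623 meV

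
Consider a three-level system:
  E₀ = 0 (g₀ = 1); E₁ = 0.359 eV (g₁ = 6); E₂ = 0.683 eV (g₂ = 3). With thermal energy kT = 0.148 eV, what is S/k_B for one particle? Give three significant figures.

1.36

Eᵢ/kT = 0, 2.4257, 4.6149.
Z = Σ gᵢe^(−Eᵢ/kT) = 1·e^(−0) + 6·e^(−2.4257) + 3·e^(−4.6149) = 1.0000 + 0.53050 + 0.029710 = 1.5602.
⟨E⟩ = Σ EᵢPᵢ = 0.13507 eV.
S/k_B = ln Z + ⟨E⟩/kT = ln(1.5602) + 0.13507/0.148 = 0.44481 + 0.91264 = 1.36.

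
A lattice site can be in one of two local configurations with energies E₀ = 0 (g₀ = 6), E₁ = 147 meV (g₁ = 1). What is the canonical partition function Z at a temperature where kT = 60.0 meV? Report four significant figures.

Z = 6.086

Eᵢ/kT = 0, 2.45000.
Z = Σ gᵢe^(−Eᵢ/kT) = 6·e^(−0) + 1·e^(−2.45000) = 6.00000 + 0.0862936 = 6.08629.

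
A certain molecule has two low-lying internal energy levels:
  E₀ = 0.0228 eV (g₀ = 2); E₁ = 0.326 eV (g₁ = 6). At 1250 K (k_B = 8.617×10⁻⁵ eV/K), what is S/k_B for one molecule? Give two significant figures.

1.3

k_BT = 8.617×10⁻⁵ × 1250 K = 0.1077 eV.
Eᵢ/kT = 0.2117, 3.027.
Z = Σ gᵢe^(−Eᵢ/kT) = 2·e^(−0.2117) + 6·e^(−3.027) = 1.618 + 0.2908 = 1.909.
⟨E⟩ = Σ EᵢPᵢ = 0.06898 eV.
S/k_B = ln Z + ⟨E⟩/kT = ln(1.909) + 0.06898/0.1077 = 0.6466 + 0.6405 = 1.3.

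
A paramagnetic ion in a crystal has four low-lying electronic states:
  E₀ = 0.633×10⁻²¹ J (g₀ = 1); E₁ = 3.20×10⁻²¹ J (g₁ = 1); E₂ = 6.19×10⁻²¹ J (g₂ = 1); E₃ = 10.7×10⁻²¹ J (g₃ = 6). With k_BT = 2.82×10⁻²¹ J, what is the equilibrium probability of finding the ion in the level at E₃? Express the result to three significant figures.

Eᵢ/kT = 0.22447, 1.1348, 2.1950, 3.7943.
Z = Σ gᵢe^(−Eᵢ/kT) = 1·e^(−0.22447) + 1·e^(−1.1348) + 1·e^(−2.1950) + 6·e^(−3.7943) = 0.79894 + 0.32149 + 0.11136 + 0.13499 = 1.3668.
P₃ = g₃ e^(−E₃/kT) / Z = 0.13499/1.3668 = 0.0988.

0.0988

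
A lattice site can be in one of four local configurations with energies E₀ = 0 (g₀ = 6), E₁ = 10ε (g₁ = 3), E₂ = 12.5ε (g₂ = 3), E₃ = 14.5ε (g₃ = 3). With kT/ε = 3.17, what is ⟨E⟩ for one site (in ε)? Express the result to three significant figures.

0.395 ε

Eᵢ/kT = 0, 3.1546, 3.9432, 4.5741.
Z = Σ gᵢe^(−Eᵢ/kT) = 6·e^(−0) + 3·e^(−3.1546) + 3·e^(−3.9432) + 3·e^(−4.5741) = 6.0000 + 0.12797 + 0.058158 + 0.030947 = 6.2171.
⟨E⟩ = Σ Eᵢ gᵢe^(−Eᵢ/kT) / Z = (0·6.0000 + 10·0.12797 + 12.5·0.058158 + 14.5·0.030947) / 6.2171 = 0.395 ε.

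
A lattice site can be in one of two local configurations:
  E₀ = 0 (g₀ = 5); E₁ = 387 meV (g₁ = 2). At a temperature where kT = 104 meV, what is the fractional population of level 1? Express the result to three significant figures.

0.00959

Eᵢ/kT = 0, 3.7212.
Z = Σ gᵢe^(−Eᵢ/kT) = 5·e^(−0) + 2·e^(−3.7212) = 5.0000 + 0.048410 = 5.0484.
P₁ = g₁ e^(−E₁/kT) / Z = 0.048410/5.0484 = 0.00959.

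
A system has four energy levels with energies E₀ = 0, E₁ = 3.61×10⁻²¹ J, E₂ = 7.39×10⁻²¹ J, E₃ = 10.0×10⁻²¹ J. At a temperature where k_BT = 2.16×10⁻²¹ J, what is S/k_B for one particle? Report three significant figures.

Eᵢ/kT = 0, 1.6713, 3.4213, 4.6296.
Z = Σ e^(−Eᵢ/kT) = e^(−0) + e^(−1.6713) + e^(−3.4213) + e^(−4.6296) = 1.0000 + 0.18800 + 0.032670 + 0.0097587 = 1.2304.
⟨E⟩ = Σ EᵢPᵢ = 0.82713 ×10⁻²¹ J.
S/k_B = ln Z + ⟨E⟩/kT = ln(1.2304) + 0.82713/2.16 = 0.20734 + 0.38293 = 0.590.

0.590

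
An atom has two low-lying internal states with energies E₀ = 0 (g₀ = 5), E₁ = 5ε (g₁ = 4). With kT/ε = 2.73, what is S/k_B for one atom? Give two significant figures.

1.9

Eᵢ/kT = 0, 1.832.
Z = Σ gᵢe^(−Eᵢ/kT) = 5·e^(−0) + 4·e^(−1.832) = 5.000 + 0.6404 = 5.640.
⟨E⟩ = Σ EᵢPᵢ = 0.5677 ε.
S/k_B = ln Z + ⟨E⟩/kT = ln(5.640) + 0.5677/2.73 = 1.730 + 0.2079 = 1.9.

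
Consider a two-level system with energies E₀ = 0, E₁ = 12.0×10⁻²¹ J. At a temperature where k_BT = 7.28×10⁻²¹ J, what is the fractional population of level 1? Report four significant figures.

Eᵢ/kT = 0, 1.64835.
Z = Σ e^(−Eᵢ/kT) = e^(−0) + e^(−1.64835) = 1.00000 + 0.192367 = 1.19237.
P₁ = e^(−E₁/kT) / Z = 0.192367/1.19237 = 0.1613.

0.1613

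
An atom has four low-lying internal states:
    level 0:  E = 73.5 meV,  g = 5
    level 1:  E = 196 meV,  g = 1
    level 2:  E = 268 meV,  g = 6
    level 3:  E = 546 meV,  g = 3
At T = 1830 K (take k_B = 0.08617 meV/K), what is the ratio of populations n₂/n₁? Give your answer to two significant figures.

3.8

k_BT = 0.08617 × 1830 K = 157.7 meV.
n₂/n₁ = (g₂/g₁) exp[−(E₂−E₁)/kT] = (6/1) × exp(−(72 meV)/(157.7 meV)) = (6/1) × exp(-0.4566) = 3.8.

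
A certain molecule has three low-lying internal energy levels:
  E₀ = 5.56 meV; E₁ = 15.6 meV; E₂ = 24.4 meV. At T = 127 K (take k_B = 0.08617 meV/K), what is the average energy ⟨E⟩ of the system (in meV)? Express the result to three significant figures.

10.2 meV

k_BT = 0.08617 × 127 K = 10.944 meV.
Eᵢ/kT = 0.50804, 1.4254, 2.2295.
Z = Σ e^(−Eᵢ/kT) = e^(−0.50804) + e^(−1.4254) + e^(−2.2295) = 0.60167 + 0.24041 + 0.10758 = 0.94966.
⟨E⟩ = Σ Eᵢ e^(−Eᵢ/kT) / Z = (5.56·0.60167 + 15.6·0.24041 + 24.4·0.10758) / 0.94966 = 10.2 meV.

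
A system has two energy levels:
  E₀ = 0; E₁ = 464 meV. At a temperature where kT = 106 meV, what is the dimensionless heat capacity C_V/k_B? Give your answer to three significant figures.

Eᵢ/kT = 0, 4.3774.
Z = Σ e^(−Eᵢ/kT) = e^(−0) + e^(−4.3774) = 1.0000 + 0.012558 = 1.0126.
⟨E⟩ = 5.7544 meV, ⟨E²⟩ = 2670.0 meV².
C_V/k_B = (⟨E²⟩ − ⟨E⟩²)/(kT)² = (2670.0 − 33.113)/11236 = 0.235.

0.235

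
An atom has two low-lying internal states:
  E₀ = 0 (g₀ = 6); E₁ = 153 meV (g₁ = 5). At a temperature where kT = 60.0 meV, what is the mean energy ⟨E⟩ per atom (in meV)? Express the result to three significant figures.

9.35 meV

Eᵢ/kT = 0, 2.5500.
Z = Σ gᵢe^(−Eᵢ/kT) = 6·e^(−0) + 5·e^(−2.5500) = 6.0000 + 0.39041 = 6.3904.
⟨E⟩ = Σ Eᵢ gᵢe^(−Eᵢ/kT) / Z = (0·6.0000 + 153·0.39041) / 6.3904 = 9.35 meV.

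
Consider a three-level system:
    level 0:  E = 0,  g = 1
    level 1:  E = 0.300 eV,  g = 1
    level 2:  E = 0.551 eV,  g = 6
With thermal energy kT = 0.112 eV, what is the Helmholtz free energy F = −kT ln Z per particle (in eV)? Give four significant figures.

-0.01194 eV

Eᵢ/kT = 0, 2.67857, 4.91964.
Z = Σ gᵢe^(−Eᵢ/kT) = 1·e^(−0) + 1·e^(−2.67857) + 6·e^(−4.91964) = 1.00000 + 0.0686613 + 0.0438106 = 1.11247.
F = −kT ln Z = −0.112 × ln(1.11247) = −0.112 × 0.106583 = -0.01194 eV.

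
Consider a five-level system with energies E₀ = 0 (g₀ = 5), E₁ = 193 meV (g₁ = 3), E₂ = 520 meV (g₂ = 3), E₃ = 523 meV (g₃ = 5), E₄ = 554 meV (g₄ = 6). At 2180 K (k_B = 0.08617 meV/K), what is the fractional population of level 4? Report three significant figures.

k_BT = 0.08617 × 2180 K = 187.85 meV.
Eᵢ/kT = 0, 1.0274, 2.7682, 2.7841, 2.9492.
Z = Σ gᵢe^(−Eᵢ/kT) = 5·e^(−0) + 3·e^(−1.0274) + 3·e^(−2.7682) + 5·e^(−2.7841) + 6·e^(−2.9492) = 5.0000 + 1.0738 + 0.18832 + 0.30892 + 0.31429 = 6.8853.
P₄ = g₄ e^(−E₄/kT) / Z = 0.31429/6.8853 = 0.0456.

0.0456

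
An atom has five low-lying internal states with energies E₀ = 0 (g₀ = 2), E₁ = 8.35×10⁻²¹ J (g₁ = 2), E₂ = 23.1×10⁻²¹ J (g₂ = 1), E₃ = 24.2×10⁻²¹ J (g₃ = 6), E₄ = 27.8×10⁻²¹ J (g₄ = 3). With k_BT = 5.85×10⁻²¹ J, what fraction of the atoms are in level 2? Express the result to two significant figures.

0.0074

Eᵢ/kT = 0, 1.427, 3.949, 4.137, 4.752.
Z = Σ gᵢe^(−Eᵢ/kT) = 2·e^(−0) + 2·e^(−1.427) + 1·e^(−3.949) + 6·e^(−4.137) + 3·e^(−4.752) = 2.000 + 0.4801 + 0.01927 + 0.09582 + 0.02590 = 2.621.
P₂ = g₂ e^(−E₂/kT) / Z = 0.01927/2.621 = 0.0074.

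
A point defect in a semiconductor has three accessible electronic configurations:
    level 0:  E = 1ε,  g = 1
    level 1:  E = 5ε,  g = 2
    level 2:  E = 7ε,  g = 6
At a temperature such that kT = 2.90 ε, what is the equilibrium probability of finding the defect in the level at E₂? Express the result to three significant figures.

Eᵢ/kT = 0.34483, 1.7241, 2.4138.
Z = Σ gᵢe^(−Eᵢ/kT) = 1·e^(−0.34483) + 2·e^(−1.7241) + 6·e^(−2.4138) = 0.70834 + 0.35667 + 0.53685 = 1.6019.
P₂ = g₂ e^(−E₂/kT) / Z = 0.53685/1.6019 = 0.335.

0.335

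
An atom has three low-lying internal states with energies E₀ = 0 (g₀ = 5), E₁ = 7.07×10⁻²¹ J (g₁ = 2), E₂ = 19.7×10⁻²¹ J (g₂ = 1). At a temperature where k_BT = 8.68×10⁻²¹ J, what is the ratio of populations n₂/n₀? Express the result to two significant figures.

n₂/n₀ = (g₂/g₀) exp[−(E₂−E₀)/kT] = (1/5) × exp(−(19.7 ×10⁻²¹ J)/(8.68 ×10⁻²¹ J)) = (1/5) × exp(-2.270) = 0.021.

0.021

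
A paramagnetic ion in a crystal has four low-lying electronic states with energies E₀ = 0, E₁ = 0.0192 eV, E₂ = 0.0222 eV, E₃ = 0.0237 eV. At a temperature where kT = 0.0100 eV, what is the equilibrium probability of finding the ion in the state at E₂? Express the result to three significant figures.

Eᵢ/kT = 0, 1.9200, 2.2200, 2.3700.
Z = Σ e^(−Eᵢ/kT) = e^(−0) + e^(−1.9200) + e^(−2.2200) + e^(−2.3700) = 1.0000 + 0.14661 + 0.10861 + 0.093481 = 1.3487.
P₂ = e^(−E₂/kT) / Z = 0.10861/1.3487 = 0.0805.

0.0805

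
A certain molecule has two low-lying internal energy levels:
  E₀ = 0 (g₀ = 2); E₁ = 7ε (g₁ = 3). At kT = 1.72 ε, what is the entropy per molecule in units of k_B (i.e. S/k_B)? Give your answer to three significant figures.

0.820

Eᵢ/kT = 0, 4.0698.
Z = Σ gᵢe^(−Eᵢ/kT) = 2·e^(−0) + 3·e^(−4.0698) = 2.0000 + 0.051242 = 2.0512.
⟨E⟩ = Σ EᵢPᵢ = 0.17487 ε.
S/k_B = ln Z + ⟨E⟩/kT = ln(2.0512) + 0.17487/1.72 = 0.71842 + 0.10167 = 0.820.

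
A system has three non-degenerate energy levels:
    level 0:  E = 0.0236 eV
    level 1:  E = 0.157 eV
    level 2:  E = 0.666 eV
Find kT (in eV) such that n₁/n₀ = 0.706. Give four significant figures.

n₁/n₀ = exp[−(E₁−E₀)/kT] = 0.706.
⇒ (E₁−E₀)/kT = ln(1/0.706) = ln(1.41643) = 0.348140.
kT = 0.1334 eV / 0.348140 = 0.3832 eV.

0.3832 eV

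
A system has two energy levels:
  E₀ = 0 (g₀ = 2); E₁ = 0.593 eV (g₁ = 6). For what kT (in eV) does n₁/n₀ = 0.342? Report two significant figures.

0.27 eV

n₁/n₀ = (g₁/g₀) exp[−(E₁−E₀)/kT] = 0.342.
⇒ (E₁−E₀)/kT = ln((6/2)/0.342) = ln(8.772) = 2.172.
kT = 0.593 eV / 2.172 = 0.27 eV.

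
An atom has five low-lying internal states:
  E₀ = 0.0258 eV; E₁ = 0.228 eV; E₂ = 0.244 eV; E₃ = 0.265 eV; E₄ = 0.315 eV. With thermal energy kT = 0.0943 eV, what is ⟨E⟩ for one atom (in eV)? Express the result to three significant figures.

0.0837 eV

Eᵢ/kT = 0.27359, 2.4178, 2.5875, 2.8102, 3.3404.
Z = Σ e^(−Eᵢ/kT) = e^(−0.27359) + e^(−2.4178) + e^(−2.5875) + e^(−2.8102) + e^(−3.3404) = 0.76064 + 0.089117 + 0.075208 + 0.060193 + 0.035423 = 1.0206.
⟨E⟩ = Σ Eᵢ e^(−Eᵢ/kT) / Z = (0.0258·0.76064 + 0.228·0.089117 + 0.244·0.075208 + 0.265·0.060193 + 0.315·0.035423) / 1.0206 = 0.0837 eV.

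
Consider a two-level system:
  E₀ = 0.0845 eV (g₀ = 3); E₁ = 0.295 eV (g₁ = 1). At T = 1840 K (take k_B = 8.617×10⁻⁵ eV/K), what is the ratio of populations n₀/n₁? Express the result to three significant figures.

11.3

k_BT = 8.617×10⁻⁵ × 1840 K = 0.15855 eV.
n₀/n₁ = (g₀/g₁) exp[−(E₀−E₁)/kT] = (3/1) × exp(−(-0.2105 eV)/(0.15855 eV)) = (3/1) × exp(1.3277) = 11.3.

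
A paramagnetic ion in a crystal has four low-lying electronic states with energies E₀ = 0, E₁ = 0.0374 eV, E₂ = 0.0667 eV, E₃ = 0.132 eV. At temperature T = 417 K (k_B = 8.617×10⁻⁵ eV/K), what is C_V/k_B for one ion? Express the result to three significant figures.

k_BT = 8.617×10⁻⁵ × 417 K = 0.035933 eV.
Eᵢ/kT = 0, 1.0408, 1.8562, 3.6735.
Z = Σ e^(−Eᵢ/kT) = e^(−0) + e^(−1.0408) + e^(−1.8562) + e^(−3.6735) = 1.0000 + 0.35317 + 0.15627 + 0.025387 = 1.5348.
⟨E⟩ = 0.017581 eV, ⟨E²⟩ = 0.0010631 eV².
C_V/k_B = (⟨E²⟩ − ⟨E⟩²)/(kT)² = (0.0010631 − 0.00030909)/0.0012912 = 0.584.

0.584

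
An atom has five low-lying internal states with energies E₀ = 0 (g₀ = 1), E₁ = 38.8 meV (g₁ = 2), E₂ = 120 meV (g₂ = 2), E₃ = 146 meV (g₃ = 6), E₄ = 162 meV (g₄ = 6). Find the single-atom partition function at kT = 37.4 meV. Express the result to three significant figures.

Z = 1.99

Eᵢ/kT = 0, 1.0374, 3.2086, 3.9037, 4.3316.
Z = Σ gᵢe^(−Eᵢ/kT) = 1·e^(−0) + 2·e^(−1.0374) + 2·e^(−3.2086) + 6·e^(−3.9037) + 6·e^(−4.3316) = 1.0000 + 0.70875 + 0.080826 + 0.12100 + 0.078879 = 1.9895.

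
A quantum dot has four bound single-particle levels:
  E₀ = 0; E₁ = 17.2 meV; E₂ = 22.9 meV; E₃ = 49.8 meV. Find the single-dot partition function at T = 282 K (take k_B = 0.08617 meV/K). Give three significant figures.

Z = 2.01

k_BT = 0.08617 × 282 K = 24.300 meV.
Eᵢ/kT = 0, 0.70782, 0.94239, 2.0494.
Z = Σ e^(−Eᵢ/kT) = e^(−0) + e^(−0.70782) + e^(−0.94239) + e^(−2.0494) = 1.0000 + 0.49272 + 0.38970 + 0.12881 = 2.0112.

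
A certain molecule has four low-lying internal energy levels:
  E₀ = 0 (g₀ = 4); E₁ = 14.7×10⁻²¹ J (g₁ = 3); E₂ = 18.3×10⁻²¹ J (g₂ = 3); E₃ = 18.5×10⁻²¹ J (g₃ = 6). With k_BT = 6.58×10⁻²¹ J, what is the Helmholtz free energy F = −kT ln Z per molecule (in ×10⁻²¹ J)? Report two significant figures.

Eᵢ/kT = 0, 2.234, 2.781, 2.812.
Z = Σ gᵢe^(−Eᵢ/kT) = 4·e^(−0) + 3·e^(−2.234) + 3·e^(−2.781) + 6·e^(−2.812) = 4.000 + 0.3213 + 0.1859 + 0.3605 = 4.868.
F = −kT ln Z = −6.58 × ln(4.868) = −6.58 × 1.583 = -10 ×10⁻²¹ J.

-10 ×10⁻²¹ J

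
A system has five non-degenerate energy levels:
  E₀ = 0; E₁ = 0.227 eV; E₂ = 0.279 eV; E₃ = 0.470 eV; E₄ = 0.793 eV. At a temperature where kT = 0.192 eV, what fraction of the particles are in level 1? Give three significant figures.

0.187

Eᵢ/kT = 0, 1.1823, 1.4531, 2.4479, 4.1302.
Z = Σ e^(−Eᵢ/kT) = e^(−0) + e^(−1.1823) + e^(−1.4531) + e^(−2.4479) + e^(−4.1302) = 1.0000 + 0.30657 + 0.23384 + 0.086475 + 0.016080 = 1.6430.
P₁ = e^(−E₁/kT) / Z = 0.30657/1.6430 = 0.187.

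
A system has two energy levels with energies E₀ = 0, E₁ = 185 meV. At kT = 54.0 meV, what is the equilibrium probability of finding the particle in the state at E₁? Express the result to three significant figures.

Eᵢ/kT = 0, 3.4259.
Z = Σ e^(−Eᵢ/kT) = e^(−0) + e^(−3.4259) = 1.0000 + 0.032520 = 1.0325.
P₁ = e^(−E₁/kT) / Z = 0.032520/1.0325 = 0.0315.

0.0315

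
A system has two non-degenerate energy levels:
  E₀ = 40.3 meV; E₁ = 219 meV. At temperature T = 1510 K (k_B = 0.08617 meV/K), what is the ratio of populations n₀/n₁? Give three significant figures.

3.95

k_BT = 0.08617 × 1510 K = 130.12 meV.
n₀/n₁ = exp[−(E₀−E₁)/kT] = exp(−(-178.7 meV)/(130.12 meV)) = exp(1.3733) = 3.95.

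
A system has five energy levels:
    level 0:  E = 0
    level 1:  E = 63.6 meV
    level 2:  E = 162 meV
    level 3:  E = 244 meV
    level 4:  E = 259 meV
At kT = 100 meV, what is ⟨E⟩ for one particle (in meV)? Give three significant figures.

56.3 meV

Eᵢ/kT = 0, 0.63600, 1.6200, 2.4400, 2.5900.
Z = Σ e^(−Eᵢ/kT) = e^(−0) + e^(−0.63600) + e^(−1.6200) + e^(−2.4400) + e^(−2.5900) = 1.0000 + 0.52941 + 0.19790 + 0.087161 + 0.075020 = 1.8895.
⟨E⟩ = Σ Eᵢ e^(−Eᵢ/kT) / Z = (0·1.0000 + 63.6·0.52941 + 162·0.19790 + 244·0.087161 + 259·0.075020) / 1.8895 = 56.3 meV.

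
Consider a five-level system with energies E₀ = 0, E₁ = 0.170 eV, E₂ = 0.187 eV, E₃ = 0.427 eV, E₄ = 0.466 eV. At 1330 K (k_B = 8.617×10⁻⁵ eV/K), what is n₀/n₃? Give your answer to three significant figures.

41.5

k_BT = 8.617×10⁻⁵ × 1330 K = 0.11461 eV.
n₀/n₃ = exp[−(E₀−E₃)/kT] = exp(−(-0.427 eV)/(0.11461 eV)) = exp(3.7257) = 41.5.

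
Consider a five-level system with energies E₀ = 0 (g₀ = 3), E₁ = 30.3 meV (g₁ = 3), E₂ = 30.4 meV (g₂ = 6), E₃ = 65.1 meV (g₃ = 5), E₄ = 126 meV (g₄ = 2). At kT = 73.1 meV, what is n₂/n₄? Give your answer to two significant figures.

n₂/n₄ = (g₂/g₄) exp[−(E₂−E₄)/kT] = (6/2) × exp(−(-95.6 meV)/(73.1 meV)) = (6/2) × exp(1.308) = 11.

11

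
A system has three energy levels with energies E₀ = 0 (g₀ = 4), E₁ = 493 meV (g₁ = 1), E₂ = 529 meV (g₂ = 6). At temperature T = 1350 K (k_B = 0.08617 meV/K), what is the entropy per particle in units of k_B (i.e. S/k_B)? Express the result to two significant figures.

1.5

k_BT = 0.08617 × 1350 K = 116.3 meV.
Eᵢ/kT = 0, 4.239, 4.549.
Z = Σ gᵢe^(−Eᵢ/kT) = 4·e^(−0) + 1·e^(−4.239) + 6·e^(−4.549) = 4.000 + 0.01442 + 0.06347 = 4.078.
⟨E⟩ = Σ EᵢPᵢ = 9.977 meV.
S/k_B = ln Z + ⟨E⟩/kT = ln(4.078) + 9.977/116.3 = 1.406 + 0.08579 = 1.5.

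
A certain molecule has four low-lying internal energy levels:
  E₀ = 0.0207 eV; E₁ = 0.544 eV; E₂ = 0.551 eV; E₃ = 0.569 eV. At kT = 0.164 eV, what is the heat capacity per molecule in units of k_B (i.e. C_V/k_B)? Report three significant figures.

0.984

Eᵢ/kT = 0.12622, 3.3171, 3.3598, 3.4695.
Z = Σ e^(−Eᵢ/kT) = e^(−0.12622) + e^(−3.3171) + e^(−3.3598) + e^(−3.4695) = 0.88142 + 0.036258 + 0.034742 + 0.031133 = 0.98355.
⟨E⟩ = 0.076079 eV, ⟨E²⟩ = 0.032266 eV².
C_V/k_B = (⟨E²⟩ − ⟨E⟩²)/(kT)² = (0.032266 − 0.0057880)/0.026896 = 0.984.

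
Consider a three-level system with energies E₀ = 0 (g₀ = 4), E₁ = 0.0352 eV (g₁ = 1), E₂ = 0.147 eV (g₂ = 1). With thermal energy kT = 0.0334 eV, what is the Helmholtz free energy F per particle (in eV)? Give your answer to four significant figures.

-0.04919 eV

Eᵢ/kT = 0, 1.05389, 4.40120.
Z = Σ gᵢe^(−Eᵢ/kT) = 4·e^(−0) + 1·e^(−1.05389) + 1·e^(−4.40120) = 4.00000 + 0.348579 + 0.0122626 = 4.36084.
F = −kT ln Z = −0.0334 × ln(4.36084) = −0.0334 × 1.47266 = -0.04919 eV.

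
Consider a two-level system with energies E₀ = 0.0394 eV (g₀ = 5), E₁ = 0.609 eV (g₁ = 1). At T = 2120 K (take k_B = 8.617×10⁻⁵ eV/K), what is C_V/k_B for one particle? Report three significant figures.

k_BT = 8.617×10⁻⁵ × 2120 K = 0.18268 eV.
Eᵢ/kT = 0.21568, 3.3337.
Z = Σ gᵢe^(−Eᵢ/kT) = 5·e^(−0.21568) + 1·e^(−3.3337) = 4.0300 + 0.035661 = 4.0657.
⟨E⟩ = 0.044396 eV, ⟨E²⟩ = 0.0047918 eV².
C_V/k_B = (⟨E²⟩ − ⟨E⟩²)/(kT)² = (0.0047918 − 0.0019710)/0.033372 = 0.0845.

0.0845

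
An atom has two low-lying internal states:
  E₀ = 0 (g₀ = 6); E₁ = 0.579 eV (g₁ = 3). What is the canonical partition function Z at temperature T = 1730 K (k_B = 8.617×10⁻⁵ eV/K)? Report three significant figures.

Z = 6.06

k_BT = 8.617×10⁻⁵ × 1730 K = 0.14907 eV.
Eᵢ/kT = 0, 3.8841.
Z = Σ gᵢe^(−Eᵢ/kT) = 6·e^(−0) + 3·e^(−3.8841) = 6.0000 + 0.061699 = 6.0617.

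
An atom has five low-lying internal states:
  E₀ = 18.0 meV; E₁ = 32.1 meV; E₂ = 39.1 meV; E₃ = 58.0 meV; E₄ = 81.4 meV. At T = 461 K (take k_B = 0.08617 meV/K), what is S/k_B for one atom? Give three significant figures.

1.49

k_BT = 0.08617 × 461 K = 39.724 meV.
Eᵢ/kT = 0.45313, 0.80808, 0.98429, 1.4601, 2.0491.
Z = Σ e^(−Eᵢ/kT) = e^(−0.45313) + e^(−0.80808) + e^(−0.98429) + e^(−1.4601) + e^(−2.0491) = 0.63564 + 0.44571 + 0.37370 + 0.23221 + 0.12885 = 1.8161.
⟨E⟩ = Σ EᵢPᵢ = 35.415 meV.
S/k_B = ln Z + ⟨E⟩/kT = ln(1.8161) + 35.415/39.724 = 0.59669 + 0.89153 = 1.49.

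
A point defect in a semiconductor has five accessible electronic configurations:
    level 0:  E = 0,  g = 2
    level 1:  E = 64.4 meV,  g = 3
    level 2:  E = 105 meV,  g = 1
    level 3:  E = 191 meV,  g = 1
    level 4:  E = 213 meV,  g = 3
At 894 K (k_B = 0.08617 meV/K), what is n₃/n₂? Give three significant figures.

0.327

k_BT = 0.08617 × 894 K = 77.036 meV.
n₃/n₂ = (g₃/g₂) exp[−(E₃−E₂)/kT] = (1/1) × exp(−(86 meV)/(77.036 meV)) = (1/1) × exp(-1.1164) = 0.327.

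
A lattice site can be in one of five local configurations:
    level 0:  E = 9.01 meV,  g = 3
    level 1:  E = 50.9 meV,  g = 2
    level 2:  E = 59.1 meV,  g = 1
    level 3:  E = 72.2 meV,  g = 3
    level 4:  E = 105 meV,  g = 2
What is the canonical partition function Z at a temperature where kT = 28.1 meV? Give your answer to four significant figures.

Z = 2.903

Eᵢ/kT = 0.320641, 1.81139, 2.10320, 2.56940, 3.73665.
Z = Σ gᵢe^(−Eᵢ/kT) = 3·e^(−0.320641) + 2·e^(−1.81139) + 1·e^(−2.10320) + 3·e^(−2.56940) + 2·e^(−3.73665) = 2.17705 + 0.326854 + 0.122065 + 0.229744 + 0.0476676 = 2.90338.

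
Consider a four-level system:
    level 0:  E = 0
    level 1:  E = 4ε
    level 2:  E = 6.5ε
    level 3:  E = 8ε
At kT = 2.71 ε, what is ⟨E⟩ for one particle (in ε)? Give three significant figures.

Eᵢ/kT = 0, 1.4760, 2.3985, 2.9520.
Z = Σ e^(−Eᵢ/kT) = e^(−0) + e^(−1.4760) + e^(−2.3985) + e^(−2.9520) = 1.0000 + 0.22855 + 0.090854 + 0.052235 = 1.3716.
⟨E⟩ = Σ Eᵢ e^(−Eᵢ/kT) / Z = (0·1.0000 + 4·0.22855 + 6.5·0.090854 + 8·0.052235) / 1.3716 = 1.40 ε.

1.40 ε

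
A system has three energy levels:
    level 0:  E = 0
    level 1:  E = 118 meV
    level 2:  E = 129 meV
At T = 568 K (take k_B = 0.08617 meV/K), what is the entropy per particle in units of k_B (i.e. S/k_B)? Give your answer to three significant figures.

k_BT = 0.08617 × 568 K = 48.945 meV.
Eᵢ/kT = 0, 2.4109, 2.6356.
Z = Σ e^(−Eᵢ/kT) = e^(−0) + e^(−2.4109) + e^(−2.6356) = 1.0000 + 0.089734 + 0.071676 = 1.1614.
⟨E⟩ = Σ EᵢPᵢ = 17.078 meV.
S/k_B = ln Z + ⟨E⟩/kT = ln(1.1614) + 17.078/48.945 = 0.14963 + 0.34892 = 0.499.

0.499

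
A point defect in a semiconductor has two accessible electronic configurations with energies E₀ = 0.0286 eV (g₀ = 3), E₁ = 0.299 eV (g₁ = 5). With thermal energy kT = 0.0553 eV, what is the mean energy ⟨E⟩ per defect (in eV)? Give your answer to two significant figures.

Eᵢ/kT = 0.5172, 5.407.
Z = Σ gᵢe^(−Eᵢ/kT) = 3·e^(−0.5172) + 5·e^(−5.407) = 1.789 + 0.02243 = 1.811.
⟨E⟩ = Σ Eᵢ gᵢe^(−Eᵢ/kT) / Z = (0.0286·1.789 + 0.299·0.02243) / 1.811 = 0.032 eV.

0.032 eV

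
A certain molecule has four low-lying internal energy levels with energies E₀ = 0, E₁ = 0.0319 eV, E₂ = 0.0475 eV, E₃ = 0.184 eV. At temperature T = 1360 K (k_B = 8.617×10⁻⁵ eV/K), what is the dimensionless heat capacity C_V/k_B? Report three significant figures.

0.164

k_BT = 8.617×10⁻⁵ × 1360 K = 0.11719 eV.
Eᵢ/kT = 0, 0.27221, 0.40532, 1.5701.
Z = Σ e^(−Eᵢ/kT) = e^(−0) + e^(−0.27221) + e^(−0.40532) + e^(−1.5701) = 1.0000 + 0.76169 + 0.66676 + 0.20802 = 2.6365.
⟨E⟩ = 0.035746 eV, ⟨E²⟩ = 0.0035358 eV².
C_V/k_B = (⟨E²⟩ − ⟨E⟩²)/(kT)² = (0.0035358 − 0.0012778)/0.013733 = 0.164.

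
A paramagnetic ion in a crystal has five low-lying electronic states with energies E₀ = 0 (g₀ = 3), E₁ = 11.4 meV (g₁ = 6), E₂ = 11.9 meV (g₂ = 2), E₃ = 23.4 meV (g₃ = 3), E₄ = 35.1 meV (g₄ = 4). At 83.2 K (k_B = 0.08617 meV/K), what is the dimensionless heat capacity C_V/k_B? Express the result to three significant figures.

k_BT = 0.08617 × 83.2 K = 7.1693 meV.
Eᵢ/kT = 0, 1.5901, 1.6599, 3.2639, 4.8959.
Z = Σ gᵢe^(−Eᵢ/kT) = 3·e^(−0) + 6·e^(−1.5901) + 2·e^(−1.6599) + 3·e^(−3.2639) + 4·e^(−4.8959) = 3.0000 + 1.2234 + 0.38032 + 0.11472 + 0.029909 = 4.7483.
⟨E⟩ = 4.6768 meV, ⟨E²⟩ = 65.816 meV².
C_V/k_B = (⟨E²⟩ − ⟨E⟩²)/(kT)² = (65.816 − 21.872)/51.399 = 0.855.

0.855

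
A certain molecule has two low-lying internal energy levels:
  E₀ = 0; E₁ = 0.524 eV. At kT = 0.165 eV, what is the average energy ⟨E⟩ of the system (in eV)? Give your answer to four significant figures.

0.02101 eV

Eᵢ/kT = 0, 3.17576.
Z = Σ e^(−Eᵢ/kT) = e^(−0) + e^(−3.17576) = 1.00000 + 0.0417624 = 1.04176.
⟨E⟩ = Σ Eᵢ e^(−Eᵢ/kT) / Z = (0·1.00000 + 0.524·0.0417624) / 1.04176 = 0.02101 eV.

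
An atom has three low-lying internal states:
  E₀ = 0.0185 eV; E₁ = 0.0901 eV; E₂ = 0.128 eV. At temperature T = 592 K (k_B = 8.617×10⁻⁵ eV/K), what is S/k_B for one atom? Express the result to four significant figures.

0.7466

k_BT = 8.617×10⁻⁵ × 592 K = 0.0510126 eV.
Eᵢ/kT = 0.362656, 1.76623, 2.50918.
Z = Σ e^(−Eᵢ/kT) = e^(−0.362656) + e^(−1.76623) + e^(−2.50918) = 0.695826 + 0.170976 + 0.0813349 = 0.948137.
⟨E⟩ = Σ EᵢPᵢ = 0.0408048 eV.
S/k_B = ln Z + ⟨E⟩/kT = ln(0.948137) + 0.0408048/0.0510126 = -0.0532563 + 0.799896 = 0.7466.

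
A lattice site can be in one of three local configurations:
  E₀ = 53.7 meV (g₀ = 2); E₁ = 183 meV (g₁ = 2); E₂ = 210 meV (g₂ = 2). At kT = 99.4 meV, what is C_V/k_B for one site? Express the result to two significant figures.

0.45

Eᵢ/kT = 0.5402, 1.841, 2.113.
Z = Σ gᵢe^(−Eᵢ/kT) = 2·e^(−0.5402) + 2·e^(−1.841) + 2·e^(−2.113) = 1.165 + 0.3173 + 0.2417 = 1.724.
⟨E⟩ = 99.41 meV, ⟨E²⟩ = 14290 meV².
C_V/k_B = (⟨E²⟩ − ⟨E⟩²)/(kT)² = (14290 − 9882)/9880 = 0.45.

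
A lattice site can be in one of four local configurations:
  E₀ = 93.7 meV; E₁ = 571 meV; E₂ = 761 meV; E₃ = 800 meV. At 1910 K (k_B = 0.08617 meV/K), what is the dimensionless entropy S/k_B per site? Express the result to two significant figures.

0.35

k_BT = 0.08617 × 1910 K = 164.6 meV.
Eᵢ/kT = 0.5693, 3.469, 4.623, 4.860.
Z = Σ e^(−Eᵢ/kT) = e^(−0.5693) + e^(−3.469) + e^(−4.623) + e^(−4.860) = 0.5659 + 0.03115 + 0.009823 + 0.007750 = 0.6146.
⟨E⟩ = Σ EᵢPᵢ = 137.5 meV.
S/k_B = ln Z + ⟨E⟩/kT = ln(0.6146) + 137.5/164.6 = -0.4868 + 0.8354 = 0.35.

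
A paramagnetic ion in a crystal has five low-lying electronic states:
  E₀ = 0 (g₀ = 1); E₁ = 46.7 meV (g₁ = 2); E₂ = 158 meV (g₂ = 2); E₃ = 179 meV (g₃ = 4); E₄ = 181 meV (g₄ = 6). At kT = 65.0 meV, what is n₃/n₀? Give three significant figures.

n₃/n₀ = (g₃/g₀) exp[−(E₃−E₀)/kT] = (4/1) × exp(−(179 meV)/(65.0 meV)) = (4/1) × exp(-2.7538) = 0.255.

0.255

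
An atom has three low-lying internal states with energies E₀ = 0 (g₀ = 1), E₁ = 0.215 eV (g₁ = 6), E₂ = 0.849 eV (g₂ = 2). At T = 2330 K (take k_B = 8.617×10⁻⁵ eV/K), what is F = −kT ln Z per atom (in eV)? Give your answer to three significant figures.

k_BT = 8.617×10⁻⁵ × 2330 K = 0.20078 eV.
Eᵢ/kT = 0, 1.0708, 4.2285.
Z = Σ gᵢe^(−Eᵢ/kT) = 1·e^(−0) + 6·e^(−1.0708) + 2·e^(−4.2285) = 1.0000 + 2.0564 + 0.029148 = 3.0855.
F = −kT ln Z = −0.20078 × ln(3.0855) = −0.20078 × 1.1267 = -0.226 eV.

-0.226 eV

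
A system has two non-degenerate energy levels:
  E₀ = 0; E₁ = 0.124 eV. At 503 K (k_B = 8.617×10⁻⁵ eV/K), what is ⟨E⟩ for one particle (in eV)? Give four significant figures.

0.006711 eV

k_BT = 8.617×10⁻⁵ × 503 K = 0.0433435 eV.
Eᵢ/kT = 0, 2.86087.
Z = Σ e^(−Eᵢ/kT) = e^(−0) + e^(−2.86087) = 1.00000 + 0.0572190 = 1.05722.
⟨E⟩ = Σ Eᵢ e^(−Eᵢ/kT) / Z = (0·1.00000 + 0.124·0.0572190) / 1.05722 = 0.006711 eV.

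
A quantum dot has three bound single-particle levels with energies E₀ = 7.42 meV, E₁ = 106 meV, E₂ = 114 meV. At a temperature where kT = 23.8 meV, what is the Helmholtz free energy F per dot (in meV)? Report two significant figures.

6.8 meV

Eᵢ/kT = 0.3118, 4.454, 4.790.
Z = Σ e^(−Eᵢ/kT) = e^(−0.3118) + e^(−4.454) + e^(−4.790) = 0.7321 + 0.01163 + 0.008312 = 0.7520.
F = −kT ln Z = −23.8 × ln(0.7520) = −23.8 × -0.2850 = 6.8 meV.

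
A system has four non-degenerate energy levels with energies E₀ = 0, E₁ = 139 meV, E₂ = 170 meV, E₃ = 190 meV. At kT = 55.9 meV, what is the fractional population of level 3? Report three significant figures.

Eᵢ/kT = 0, 2.4866, 3.0411, 3.3989.
Z = Σ e^(−Eᵢ/kT) = e^(−0) + e^(−2.4866) + e^(−3.0411) + e^(−3.3989) = 1.0000 + 0.083192 + 0.047782 + 0.033410 = 1.1644.
P₃ = e^(−E₃/kT) / Z = 0.033410/1.1644 = 0.0287.

0.0287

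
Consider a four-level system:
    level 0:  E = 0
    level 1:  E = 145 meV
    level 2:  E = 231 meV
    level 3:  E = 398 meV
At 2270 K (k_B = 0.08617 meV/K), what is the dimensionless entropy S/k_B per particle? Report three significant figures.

1.16

k_BT = 0.08617 × 2270 K = 195.61 meV.
Eᵢ/kT = 0, 0.74127, 1.1809, 2.0347.
Z = Σ e^(−Eᵢ/kT) = e^(−0) + e^(−0.74127) + e^(−1.1809) + e^(−2.0347) = 1.0000 + 0.47651 + 0.30700 + 0.13072 = 1.9142.
⟨E⟩ = Σ EᵢPᵢ = 100.32 meV.
S/k_B = ln Z + ⟨E⟩/kT = ln(1.9142) + 100.32/195.61 = 0.64930 + 0.51286 = 1.16.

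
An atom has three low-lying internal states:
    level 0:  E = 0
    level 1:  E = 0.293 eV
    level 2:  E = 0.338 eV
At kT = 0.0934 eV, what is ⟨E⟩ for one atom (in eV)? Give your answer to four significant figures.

0.02035 eV

Eᵢ/kT = 0, 3.13704, 3.61884.
Z = Σ e^(−Eᵢ/kT) = e^(−0) + e^(−3.13704) + e^(−3.61884) = 1.00000 + 0.0434111 + 0.0268138 = 1.07022.
⟨E⟩ = Σ Eᵢ e^(−Eᵢ/kT) / Z = (0·1.00000 + 0.293·0.0434111 + 0.338·0.0268138) / 1.07022 = 0.02035 eV.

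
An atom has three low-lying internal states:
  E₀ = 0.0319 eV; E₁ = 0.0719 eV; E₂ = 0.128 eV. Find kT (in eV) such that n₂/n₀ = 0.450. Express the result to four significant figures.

n₂/n₀ = exp[−(E₂−E₀)/kT] = 0.450.
⇒ (E₂−E₀)/kT = ln(1/0.450) = ln(2.22222) = 0.798507.
kT = 0.0961 eV / 0.798507 = 0.1203 eV.

0.1203 eV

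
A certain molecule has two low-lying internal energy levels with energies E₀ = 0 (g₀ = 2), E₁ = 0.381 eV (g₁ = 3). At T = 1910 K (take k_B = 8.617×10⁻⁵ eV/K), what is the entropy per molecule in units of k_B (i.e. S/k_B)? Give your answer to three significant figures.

1.13

k_BT = 8.617×10⁻⁵ × 1910 K = 0.16458 eV.
Eᵢ/kT = 0, 2.3150.
Z = Σ gᵢe^(−Eᵢ/kT) = 2·e^(−0) + 3·e^(−2.3150) = 2.0000 + 0.29630 = 2.2963.
⟨E⟩ = Σ EᵢPᵢ = 0.049162 eV.
S/k_B = ln Z + ⟨E⟩/kT = ln(2.2963) + 0.049162/0.16458 = 0.83130 + 0.29871 = 1.13.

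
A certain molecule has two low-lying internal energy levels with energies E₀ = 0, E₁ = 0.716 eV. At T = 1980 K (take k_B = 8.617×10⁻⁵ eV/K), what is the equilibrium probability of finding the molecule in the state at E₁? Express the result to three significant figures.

0.0148

k_BT = 8.617×10⁻⁵ × 1980 K = 0.17062 eV.
Eᵢ/kT = 0, 4.1965.
Z = Σ e^(−Eᵢ/kT) = e^(−0) + e^(−4.1965) = 1.0000 + 0.015048 = 1.0150.
P₁ = e^(−E₁/kT) / Z = 0.015048/1.0150 = 0.0148.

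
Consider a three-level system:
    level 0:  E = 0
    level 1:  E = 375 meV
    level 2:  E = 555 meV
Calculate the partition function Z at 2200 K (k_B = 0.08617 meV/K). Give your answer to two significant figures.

k_BT = 0.08617 × 2200 K = 189.6 meV.
Eᵢ/kT = 0, 1.978, 2.927.
Z = Σ e^(−Eᵢ/kT) = e^(−0) + e^(−1.978) + e^(−2.927) = 1.000 + 0.1383 + 0.05356 = 1.192.

Z = 1.2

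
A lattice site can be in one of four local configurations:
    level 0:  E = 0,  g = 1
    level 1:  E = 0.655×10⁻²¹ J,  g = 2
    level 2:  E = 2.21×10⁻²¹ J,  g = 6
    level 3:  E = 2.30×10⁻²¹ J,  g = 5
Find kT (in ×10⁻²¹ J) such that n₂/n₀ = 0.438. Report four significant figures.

n₂/n₀ = (g₂/g₀) exp[−(E₂−E₀)/kT] = 0.438.
⇒ (E₂−E₀)/kT = ln((6/1)/0.438) = ln(13.6986) = 2.61729.
kT = 2.21 ×10⁻²¹ J / 2.61729 = 0.8444 ×10⁻²¹ J.

0.8444 ×10⁻²¹ J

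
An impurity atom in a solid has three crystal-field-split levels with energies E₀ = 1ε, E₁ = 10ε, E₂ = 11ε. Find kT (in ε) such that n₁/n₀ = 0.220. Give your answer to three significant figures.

5.94 ε

n₁/n₀ = exp[−(E₁−E₀)/kT] = 0.220.
⇒ (E₁−E₀)/kT = ln(1/0.220) = ln(4.5455) = 1.5141.
kT = 9ε / 1.5141 = 5.94 ε.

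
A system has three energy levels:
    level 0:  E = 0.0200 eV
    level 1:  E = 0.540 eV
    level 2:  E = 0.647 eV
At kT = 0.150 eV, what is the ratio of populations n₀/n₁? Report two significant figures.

n₀/n₁ = exp[−(E₀−E₁)/kT] = exp(−(-0.5200 eV)/(0.150 eV)) = exp(3.467) = 32.

32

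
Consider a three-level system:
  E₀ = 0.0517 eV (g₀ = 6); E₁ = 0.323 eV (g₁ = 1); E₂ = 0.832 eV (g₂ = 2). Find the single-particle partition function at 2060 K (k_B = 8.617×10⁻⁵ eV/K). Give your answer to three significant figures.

Z = 4.66

k_BT = 8.617×10⁻⁵ × 2060 K = 0.17751 eV.
Eᵢ/kT = 0.29125, 1.8196, 4.6871.
Z = Σ gᵢe^(−Eᵢ/kT) = 6·e^(−0.29125) + 1·e^(−1.8196) + 2·e^(−4.6871) = 4.4840 + 0.16209 + 0.018427 = 4.6645.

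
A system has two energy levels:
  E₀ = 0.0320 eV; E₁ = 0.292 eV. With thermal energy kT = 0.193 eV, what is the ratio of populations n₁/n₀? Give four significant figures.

0.2600

n₁/n₀ = exp[−(E₁−E₀)/kT] = exp(−(0.2600 eV)/(0.193 eV)) = exp(-1.34715) = 0.2600.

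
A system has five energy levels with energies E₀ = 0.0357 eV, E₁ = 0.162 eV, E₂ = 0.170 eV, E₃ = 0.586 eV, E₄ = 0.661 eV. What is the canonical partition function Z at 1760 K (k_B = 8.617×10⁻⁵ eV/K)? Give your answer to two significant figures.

Z = 1.5

k_BT = 8.617×10⁻⁵ × 1760 K = 0.1517 eV.
Eᵢ/kT = 0.2353, 1.068, 1.121, 3.863, 4.357.
Z = Σ e^(−Eᵢ/kT) = e^(−0.2353) + e^(−1.068) + e^(−1.121) + e^(−3.863) + e^(−4.357) = 0.7903 + 0.3437 + 0.3260 + 0.02100 + 0.01282 = 1.494.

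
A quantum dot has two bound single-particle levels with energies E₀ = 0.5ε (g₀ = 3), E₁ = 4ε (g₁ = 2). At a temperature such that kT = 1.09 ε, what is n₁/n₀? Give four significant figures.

n₁/n₀ = (g₁/g₀) exp[−(E₁−E₀)/kT] = (2/3) × exp(−(3.5ε)/(1.09ε)) = (2/3) × exp(-3.21101) = 0.02688.

0.02688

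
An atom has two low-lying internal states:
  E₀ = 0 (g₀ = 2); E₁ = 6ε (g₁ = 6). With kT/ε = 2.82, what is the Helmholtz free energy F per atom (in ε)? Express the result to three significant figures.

Eᵢ/kT = 0, 2.1277.
Z = Σ gᵢe^(−Eᵢ/kT) = 2·e^(−0) + 6·e^(−2.1277) = 2.0000 + 0.71467 = 2.7147.
F = −kT ln Z = −2.82 × ln(2.7147) = −2.82 × 0.99868 = -2.82 ε.

-2.82 ε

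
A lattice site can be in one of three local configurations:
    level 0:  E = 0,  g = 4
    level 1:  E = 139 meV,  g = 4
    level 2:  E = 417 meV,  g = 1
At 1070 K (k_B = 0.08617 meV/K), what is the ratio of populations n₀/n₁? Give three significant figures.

k_BT = 0.08617 × 1070 K = 92.202 meV.
n₀/n₁ = (g₀/g₁) exp[−(E₀−E₁)/kT] = (4/4) × exp(−(-139 meV)/(92.202 meV)) = (4/4) × exp(1.5076) = 4.52.

4.52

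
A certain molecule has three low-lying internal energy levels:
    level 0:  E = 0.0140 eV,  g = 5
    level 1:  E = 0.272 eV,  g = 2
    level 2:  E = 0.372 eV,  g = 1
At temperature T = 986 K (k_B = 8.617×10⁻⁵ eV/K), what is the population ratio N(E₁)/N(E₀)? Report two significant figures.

0.019

k_BT = 8.617×10⁻⁵ × 986 K = 0.08496 eV.
n₁/n₀ = (g₁/g₀) exp[−(E₁−E₀)/kT] = (2/5) × exp(−(0.2580 eV)/(0.08496 eV)) = (2/5) × exp(-3.037) = 0.019.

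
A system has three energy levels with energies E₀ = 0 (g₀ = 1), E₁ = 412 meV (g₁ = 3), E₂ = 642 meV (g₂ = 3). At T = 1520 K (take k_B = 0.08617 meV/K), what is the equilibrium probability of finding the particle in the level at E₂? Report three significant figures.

k_BT = 0.08617 × 1520 K = 130.98 meV.
Eᵢ/kT = 0, 3.1455, 4.9015.
Z = Σ gᵢe^(−Eᵢ/kT) = 1·e^(−0) + 3·e^(−3.1455) + 3·e^(−4.9015) = 1.0000 + 0.12914 + 0.022306 = 1.1514.
P₂ = g₂ e^(−E₂/kT) / Z = 0.022306/1.1514 = 0.0194.

0.0194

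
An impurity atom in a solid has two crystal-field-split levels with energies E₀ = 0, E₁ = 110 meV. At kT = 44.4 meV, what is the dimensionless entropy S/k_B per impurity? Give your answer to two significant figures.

0.27

Eᵢ/kT = 0, 2.477.
Z = Σ e^(−Eᵢ/kT) = e^(−0) + e^(−2.477) = 1.000 + 0.08399 = 1.084.
⟨E⟩ = Σ EᵢPᵢ = 8.523 meV.
S/k_B = ln Z + ⟨E⟩/kT = ln(1.084) + 8.523/44.4 = 0.08066 + 0.1920 = 0.27.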